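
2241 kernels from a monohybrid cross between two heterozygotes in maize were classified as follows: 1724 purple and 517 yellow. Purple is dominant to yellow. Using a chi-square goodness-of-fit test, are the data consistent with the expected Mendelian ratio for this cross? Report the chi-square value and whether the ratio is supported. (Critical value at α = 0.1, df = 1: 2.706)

4.452; not consistent

For a monohybrid cross between heterozygotes with complete dominance, the expected phenotypic ratio is 3:1.
Total ratio parts = 4. Expected numbers out of 2241:
  purple: 2241 × 3/4 = 1680.75
  yellow: 2241 × 1/4 = 560.25
χ² = Σ (O − E)² / E
  purple: (1724 − 1680.75)² / 1680.75 = 1.1129
  yellow: (517 − 560.25)² / 560.25 = 3.3388
χ² = 1.1129 + 3.3388 = 4.4517 ≈ 4.452
Degrees of freedom = 2 − 1 = 1; critical value at α = 0.1 is 2.706.
Since 4.452 > 2.706, we reject the null hypothesis — the data do not fit the 3:1 ratio.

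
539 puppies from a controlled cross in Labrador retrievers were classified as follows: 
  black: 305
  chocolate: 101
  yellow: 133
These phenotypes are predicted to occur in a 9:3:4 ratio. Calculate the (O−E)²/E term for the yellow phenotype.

0.023

Expected counts for N = 539 under a 9:3:4 ratio (total parts = 16):
  black: 539 × 9/16 = 303.1875
  chocolate: 539 × 3/16 = 101.0625
  yellow: 539 × 4/16 = 134.75
Contribution of yellow: (133 − 134.75)² / 134.75 = 0.0227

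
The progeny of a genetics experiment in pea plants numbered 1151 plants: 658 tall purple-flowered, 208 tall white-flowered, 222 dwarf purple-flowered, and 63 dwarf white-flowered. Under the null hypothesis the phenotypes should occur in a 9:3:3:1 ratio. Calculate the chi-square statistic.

Total ratio parts = 16. Expected numbers out of 1151:
  tall purple-flowered: 1151 × 9/16 = 647.4375
  tall white-flowered: 1151 × 3/16 = 215.8125
  dwarf purple-flowered: 1151 × 3/16 = 215.8125
  dwarf white-flowered: 1151 × 1/16 = 71.9375
χ² = Σ (O − E)² / E
  tall purple-flowered: (658 − 647.4375)² / 647.4375 = 0.1723
  tall white-flowered: (208 − 215.8125)² / 215.8125 = 0.2828
  dwarf purple-flowered: (222 − 215.8125)² / 215.8125 = 0.1774
  dwarf white-flowered: (63 − 71.9375)² / 71.9375 = 1.1104
χ² = 0.1723 + 0.2828 + 0.1774 + 1.1104 = 1.7429 ≈ 1.743

1.743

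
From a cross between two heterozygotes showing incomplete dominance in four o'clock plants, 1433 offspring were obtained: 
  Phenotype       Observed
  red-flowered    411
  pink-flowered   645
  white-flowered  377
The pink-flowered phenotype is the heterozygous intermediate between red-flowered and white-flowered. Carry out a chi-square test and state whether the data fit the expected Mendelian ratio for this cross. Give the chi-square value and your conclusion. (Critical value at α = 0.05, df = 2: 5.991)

15.883; not consistent

With incomplete dominance, a heterozygote × heterozygote cross gives a 1:2:1 phenotypic ratio.
The 1:2:1 ratio has 4 parts, so with N = 1433 the expected counts are:
  red-flowered: 1433 × 1/4 = 358.25
  pink-flowered: 1433 × 2/4 = 716.5
  white-flowered: 1433 × 1/4 = 358.25
χ² = Σ (O − E)² / E
  red-flowered: (411 − 358.25)² / 358.25 = 7.7671
  pink-flowered: (645 − 716.5)² / 716.5 = 7.1350
  white-flowered: (377 − 358.25)² / 358.25 = 0.9813
χ² = 7.7671 + 7.1350 + 0.9813 = 15.8834 ≈ 15.883
Degrees of freedom = 3 − 1 = 2; critical value at α = 0.05 is 5.991.
Since 15.883 > 5.991, we reject the null hypothesis — the data do not fit the 1:2:1 ratio.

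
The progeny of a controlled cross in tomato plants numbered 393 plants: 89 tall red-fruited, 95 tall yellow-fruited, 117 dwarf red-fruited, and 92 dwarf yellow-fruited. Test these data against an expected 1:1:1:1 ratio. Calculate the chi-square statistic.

4.954

Total ratio parts = 4. Expected numbers out of 393:
  tall red-fruited: 393 × 1/4 = 98.25
  tall yellow-fruited: 393 × 1/4 = 98.25
  dwarf red-fruited: 393 × 1/4 = 98.25
  dwarf yellow-fruited: 393 × 1/4 = 98.25
χ² = Σ (O − E)² / E
  tall red-fruited: (89 − 98.25)² / 98.25 = 0.8709
  tall yellow-fruited: (95 − 98.25)² / 98.25 = 0.1075
  dwarf red-fruited: (117 − 98.25)² / 98.25 = 3.5782
  dwarf yellow-fruited: (92 − 98.25)² / 98.25 = 0.3976
χ² = 0.8709 + 0.1075 + 3.5782 + 0.3976 = 4.9542 ≈ 4.954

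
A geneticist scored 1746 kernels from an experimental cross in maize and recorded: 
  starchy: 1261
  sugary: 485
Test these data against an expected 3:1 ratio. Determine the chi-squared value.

Expected counts for N = 1746 under a 3:1 ratio (total parts = 4):
  starchy: 1746 × 3/4 = 1309.5
  sugary: 1746 × 1/4 = 436.5
χ² = Σ (O − E)² / E
  starchy: (1261 − 1309.5)² / 1309.5 = 1.7963
  sugary: (485 − 436.5)² / 436.5 = 5.3889
χ² = 1.7963 + 5.3889 = 7.1852 ≈ 7.185

7.185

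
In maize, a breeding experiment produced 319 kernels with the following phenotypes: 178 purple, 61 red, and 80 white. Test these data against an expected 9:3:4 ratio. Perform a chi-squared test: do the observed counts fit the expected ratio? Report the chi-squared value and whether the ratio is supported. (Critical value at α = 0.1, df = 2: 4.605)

Expected counts for N = 319 under a 9:3:4 ratio (total parts = 16):
  purple: 319 × 9/16 = 179.4375
  red: 319 × 3/16 = 59.8125
  white: 319 × 4/16 = 79.75
χ² = Σ (O − E)² / E
  purple: (178 − 179.4375)² / 179.4375 = 0.0115
  red: (61 − 59.8125)² / 59.8125 = 0.0236
  white: (80 − 79.75)² / 79.75 = 0.0008
χ² = 0.0115 + 0.0236 + 0.0008 = 0.0359 ≈ 0.036
Degrees of freedom = 3 − 1 = 2; critical value at α = 0.1 is 4.605.
Since 0.036 < 4.605, we fail to reject the null hypothesis — the data are consistent with the 9:3:4 ratio.

0.036; consistent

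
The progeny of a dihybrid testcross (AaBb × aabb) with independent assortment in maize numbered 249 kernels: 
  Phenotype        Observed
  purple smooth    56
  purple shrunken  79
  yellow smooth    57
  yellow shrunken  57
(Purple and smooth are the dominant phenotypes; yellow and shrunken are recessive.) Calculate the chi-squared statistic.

A dihybrid testcross with independent assortment gives a 1:1:1:1 ratio.
Expected counts for N = 249 under a 1:1:1:1 ratio (total parts = 4):
  purple smooth: 249 × 1/4 = 62.25
  purple shrunken: 249 × 1/4 = 62.25
  yellow smooth: 249 × 1/4 = 62.25
  yellow shrunken: 249 × 1/4 = 62.25
χ² = Σ (O − E)² / E
  purple smooth: (56 − 62.25)² / 62.25 = 0.6275
  purple shrunken: (79 − 62.25)² / 62.25 = 4.5070
  yellow smooth: (57 − 62.25)² / 62.25 = 0.4428
  yellow shrunken: (57 − 62.25)² / 62.25 = 0.4428
χ² = 0.6275 + 4.5070 + 0.4428 + 0.4428 = 6.0201 ≈ 6.020

6.020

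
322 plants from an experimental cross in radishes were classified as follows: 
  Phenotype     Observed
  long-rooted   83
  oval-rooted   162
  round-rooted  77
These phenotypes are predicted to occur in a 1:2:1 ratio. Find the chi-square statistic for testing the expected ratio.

0.236

The 1:2:1 ratio has 4 parts, so with N = 322 the expected counts are:
  long-rooted: 322 × 1/4 = 80.5
  oval-rooted: 322 × 2/4 = 161
  round-rooted: 322 × 1/4 = 80.5
χ² = Σ (O − E)² / E
  long-rooted: (83 − 80.5)² / 80.5 = 0.0776
  oval-rooted: (162 − 161)² / 161 = 0.0062
  round-rooted: (77 − 80.5)² / 80.5 = 0.1522
χ² = 0.0776 + 0.0062 + 0.1522 = 0.236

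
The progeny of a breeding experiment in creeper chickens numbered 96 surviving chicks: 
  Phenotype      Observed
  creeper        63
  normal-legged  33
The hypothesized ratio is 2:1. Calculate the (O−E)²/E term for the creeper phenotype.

Total ratio parts = 3. Expected numbers out of 96:
  creeper: 96 × 2/3 = 64
  normal-legged: 96 × 1/3 = 32
Contribution of creeper: (63 − 64)² / 64 = 0.0156

0.016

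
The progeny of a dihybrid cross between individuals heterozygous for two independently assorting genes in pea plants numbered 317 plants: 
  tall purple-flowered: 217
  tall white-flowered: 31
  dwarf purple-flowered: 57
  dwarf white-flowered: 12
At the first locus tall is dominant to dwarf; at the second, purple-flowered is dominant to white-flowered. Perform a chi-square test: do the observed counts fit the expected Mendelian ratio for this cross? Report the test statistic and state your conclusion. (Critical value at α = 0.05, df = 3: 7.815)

25.180; not consistent

A dihybrid F₂ with independent assortment and complete dominance at both loci gives a 9:3:3:1 phenotypic ratio.
The 9:3:3:1 ratio has 16 parts, so with N = 317 the expected counts are:
  tall purple-flowered: 317 × 9/16 = 178.3125
  tall white-flowered: 317 × 3/16 = 59.4375
  dwarf purple-flowered: 317 × 3/16 = 59.4375
  dwarf white-flowered: 317 × 1/16 = 19.8125
χ² = Σ (O − E)² / E
  tall purple-flowered: (217 − 178.3125)² / 178.3125 = 8.3938
  tall white-flowered: (31 − 59.4375)² / 59.4375 = 13.6057
  dwarf purple-flowered: (57 − 59.4375)² / 59.4375 = 0.1000
  dwarf white-flowered: (12 − 19.8125)² / 19.8125 = 3.0806
χ² = 8.3938 + 13.6057 + 0.1000 + 3.0806 = 25.1801 ≈ 25.180
Degrees of freedom = 4 − 1 = 3; critical value at α = 0.05 is 7.815.
Since 25.180 > 7.815, we reject the null hypothesis — the data do not fit the 9:3:3:1 ratio.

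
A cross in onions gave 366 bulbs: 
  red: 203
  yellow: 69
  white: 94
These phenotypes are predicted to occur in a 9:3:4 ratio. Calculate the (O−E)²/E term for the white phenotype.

0.068

Under the 9:3:4 hypothesis (Σ ratio = 16, N = 366):
  red: 366 × 9/16 = 205.875
  yellow: 366 × 3/16 = 68.625
  white: 366 × 4/16 = 91.5
Contribution of white: (94 − 91.5)² / 91.5 = 0.0683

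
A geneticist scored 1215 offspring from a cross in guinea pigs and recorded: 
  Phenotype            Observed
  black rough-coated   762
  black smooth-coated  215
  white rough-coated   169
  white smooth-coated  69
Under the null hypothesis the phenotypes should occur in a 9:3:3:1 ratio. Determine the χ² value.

Expected counts for N = 1215 under a 9:3:3:1 ratio (total parts = 16):
  black rough-coated: 1215 × 9/16 = 683.4375
  black smooth-coated: 1215 × 3/16 = 227.8125
  white rough-coated: 1215 × 3/16 = 227.8125
  white smooth-coated: 1215 × 1/16 = 75.9375
χ² = Σ (O − E)² / E
  black rough-coated: (762 − 683.4375)² / 683.4375 = 9.0309
  black smooth-coated: (215 − 227.8125)² / 227.8125 = 0.7206
  white rough-coated: (169 − 227.8125)² / 227.8125 = 15.1831
  white smooth-coated: (69 − 75.9375)² / 75.9375 = 0.6338
χ² = 9.0309 + 0.7206 + 15.1831 + 0.6338 = 25.5684 ≈ 25.568

25.568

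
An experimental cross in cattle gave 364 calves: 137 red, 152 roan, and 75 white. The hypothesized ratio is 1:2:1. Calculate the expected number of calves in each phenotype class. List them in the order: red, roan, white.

91, 182, 91

Under the 1:2:1 hypothesis (Σ ratio = 4, N = 364):
  red: 364 × 1/4 = 91
  roan: 364 × 2/4 = 182
  white: 364 × 1/4 = 91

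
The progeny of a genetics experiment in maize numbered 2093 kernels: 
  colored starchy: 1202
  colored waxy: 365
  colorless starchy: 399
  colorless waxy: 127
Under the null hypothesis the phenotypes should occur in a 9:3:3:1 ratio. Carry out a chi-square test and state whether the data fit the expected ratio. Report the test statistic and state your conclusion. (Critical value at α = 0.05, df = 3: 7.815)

2.657; consistent

Total ratio parts = 16. Expected numbers out of 2093:
  colored starchy: 2093 × 9/16 = 1177.3125
  colored waxy: 2093 × 3/16 = 392.4375
  colorless starchy: 2093 × 3/16 = 392.4375
  colorless waxy: 2093 × 1/16 = 130.8125
χ² = Σ (O − E)² / E
  colored starchy: (1202 − 1177.3125)² / 1177.3125 = 0.5177
  colored waxy: (365 − 392.4375)² / 392.4375 = 1.9183
  colorless starchy: (399 − 392.4375)² / 392.4375 = 0.1097
  colorless waxy: (127 − 130.8125)² / 130.8125 = 0.1111
χ² = 0.5177 + 1.9183 + 0.1097 + 0.1111 = 2.6568 ≈ 2.657
Degrees of freedom = 4 − 1 = 3; critical value at α = 0.05 is 7.815.
Since 2.657 < 7.815, we fail to reject the null hypothesis — the data are consistent with the 9:3:3:1 ratio.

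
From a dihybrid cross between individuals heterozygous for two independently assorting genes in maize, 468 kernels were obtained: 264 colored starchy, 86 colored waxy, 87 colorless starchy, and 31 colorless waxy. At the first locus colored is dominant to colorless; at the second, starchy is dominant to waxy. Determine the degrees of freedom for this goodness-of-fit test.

A dihybrid F₂ with independent assortment and complete dominance at both loci gives a 9:3:3:1 phenotypic ratio.
A goodness-of-fit test with 4 phenotype classes has df = 4 − 1 = 3.

3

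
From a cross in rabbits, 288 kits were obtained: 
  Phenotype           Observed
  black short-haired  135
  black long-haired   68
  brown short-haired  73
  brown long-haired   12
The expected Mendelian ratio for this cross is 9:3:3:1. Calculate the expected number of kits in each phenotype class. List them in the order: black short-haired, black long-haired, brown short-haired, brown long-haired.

Expected counts for N = 288 under a 9:3:3:1 ratio (total parts = 16):
  black short-haired: 288 × 9/16 = 162
  black long-haired: 288 × 3/16 = 54
  brown short-haired: 288 × 3/16 = 54
  brown long-haired: 288 × 1/16 = 18

162, 54, 54, 18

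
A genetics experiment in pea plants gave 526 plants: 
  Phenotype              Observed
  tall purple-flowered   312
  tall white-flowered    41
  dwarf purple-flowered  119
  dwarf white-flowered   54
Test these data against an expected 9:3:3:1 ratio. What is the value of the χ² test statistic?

52.332

The 9:3:3:1 ratio has 16 parts, so with N = 526 the expected counts are:
  tall purple-flowered: 526 × 9/16 = 295.875
  tall white-flowered: 526 × 3/16 = 98.625
  dwarf purple-flowered: 526 × 3/16 = 98.625
  dwarf white-flowered: 526 × 1/16 = 32.875
χ² = Σ (O − E)² / E
  tall purple-flowered: (312 − 295.875)² / 295.875 = 0.8788
  tall white-flowered: (41 − 98.625)² / 98.625 = 33.6694
  dwarf purple-flowered: (119 − 98.625)² / 98.625 = 4.2093
  dwarf white-flowered: (54 − 32.875)² / 32.875 = 13.5746
χ² = 0.8788 + 33.6694 + 4.2093 + 13.5746 = 52.3321 ≈ 52.332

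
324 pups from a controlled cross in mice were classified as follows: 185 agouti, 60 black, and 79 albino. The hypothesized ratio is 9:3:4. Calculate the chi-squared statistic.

0.100

Under the 9:3:4 hypothesis (Σ ratio = 16, N = 324):
  agouti: 324 × 9/16 = 182.25
  black: 324 × 3/16 = 60.75
  albino: 324 × 4/16 = 81
χ² = Σ (O − E)² / E
  agouti: (185 − 182.25)² / 182.25 = 0.0415
  black: (60 − 60.75)² / 60.75 = 0.0093
  albino: (79 − 81)² / 81 = 0.0494
χ² = 0.0415 + 0.0093 + 0.0494 = 0.1002 ≈ 0.100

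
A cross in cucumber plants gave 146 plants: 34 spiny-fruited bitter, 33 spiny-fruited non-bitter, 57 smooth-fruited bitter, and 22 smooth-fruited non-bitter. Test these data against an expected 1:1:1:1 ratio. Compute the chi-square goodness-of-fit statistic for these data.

17.781

Total ratio parts = 4. Expected numbers out of 146:
  spiny-fruited bitter: 146 × 1/4 = 36.5
  spiny-fruited non-bitter: 146 × 1/4 = 36.5
  smooth-fruited bitter: 146 × 1/4 = 36.5
  smooth-fruited non-bitter: 146 × 1/4 = 36.5
χ² = Σ (O − E)² / E
  spiny-fruited bitter: (34 − 36.5)² / 36.5 = 0.1712
  spiny-fruited non-bitter: (33 − 36.5)² / 36.5 = 0.3356
  smooth-fruited bitter: (57 − 36.5)² / 36.5 = 11.5137
  smooth-fruited non-bitter: (22 − 36.5)² / 36.5 = 5.7603
χ² = 0.1712 + 0.3356 + 11.5137 + 5.7603 = 17.7808 ≈ 17.781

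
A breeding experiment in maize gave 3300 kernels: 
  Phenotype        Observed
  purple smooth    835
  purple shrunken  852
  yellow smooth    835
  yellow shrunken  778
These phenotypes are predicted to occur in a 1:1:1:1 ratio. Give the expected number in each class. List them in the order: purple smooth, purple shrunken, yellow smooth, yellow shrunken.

825, 825, 825, 825

Expected counts for N = 3300 under a 1:1:1:1 ratio (total parts = 4):
  purple smooth: 3300 × 1/4 = 825
  purple shrunken: 3300 × 1/4 = 825
  yellow smooth: 3300 × 1/4 = 825
  yellow shrunken: 3300 × 1/4 = 825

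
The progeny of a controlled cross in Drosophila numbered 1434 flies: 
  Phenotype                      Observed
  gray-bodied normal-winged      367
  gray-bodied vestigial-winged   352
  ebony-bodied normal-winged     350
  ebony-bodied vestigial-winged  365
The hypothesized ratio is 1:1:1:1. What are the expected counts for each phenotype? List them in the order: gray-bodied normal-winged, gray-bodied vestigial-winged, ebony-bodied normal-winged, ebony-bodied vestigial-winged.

Expected counts for N = 1434 under a 1:1:1:1 ratio (total parts = 4):
  gray-bodied normal-winged: 1434 × 1/4 = 358.5
  gray-bodied vestigial-winged: 1434 × 1/4 = 358.5
  ebony-bodied normal-winged: 1434 × 1/4 = 358.5
  ebony-bodied vestigial-winged: 1434 × 1/4 = 358.5

358.5, 358.5, 358.5, 358.5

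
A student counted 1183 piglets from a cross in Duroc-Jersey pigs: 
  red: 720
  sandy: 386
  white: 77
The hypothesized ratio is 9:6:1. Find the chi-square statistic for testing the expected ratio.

12.086

Total ratio parts = 16. Expected numbers out of 1183:
  red: 1183 × 9/16 = 665.4375
  sandy: 1183 × 6/16 = 443.625
  white: 1183 × 1/16 = 73.9375
χ² = Σ (O − E)² / E
  red: (720 − 665.4375)² / 665.4375 = 4.4738
  sandy: (386 − 443.625)² / 443.625 = 7.4852
  white: (77 − 73.9375)² / 73.9375 = 0.1268
χ² = 4.4738 + 7.4852 + 0.1268 = 12.0858 ≈ 12.086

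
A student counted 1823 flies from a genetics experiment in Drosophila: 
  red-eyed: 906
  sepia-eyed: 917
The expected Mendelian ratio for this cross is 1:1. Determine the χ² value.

Under the 1:1 hypothesis (Σ ratio = 2, N = 1823):
  red-eyed: 1823 × 1/2 = 911.5
  sepia-eyed: 1823 × 1/2 = 911.5
χ² = Σ (O − E)² / E
  red-eyed: (906 − 911.5)² / 911.5 = 0.0332
  sepia-eyed: (917 − 911.5)² / 911.5 = 0.0332
χ² = 0.0332 + 0.0332 = 0.0664 ≈ 0.066

0.066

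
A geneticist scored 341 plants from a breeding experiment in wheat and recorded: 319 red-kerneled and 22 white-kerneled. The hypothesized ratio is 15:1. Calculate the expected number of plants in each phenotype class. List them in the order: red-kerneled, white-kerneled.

319.6875, 21.3125

Expected counts for N = 341 under a 15:1 ratio (total parts = 16):
  red-kerneled: 341 × 15/16 = 319.6875
  white-kerneled: 341 × 1/16 = 21.3125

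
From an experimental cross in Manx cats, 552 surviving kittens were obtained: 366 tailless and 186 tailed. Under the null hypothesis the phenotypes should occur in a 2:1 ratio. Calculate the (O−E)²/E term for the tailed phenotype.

0.022

The 2:1 ratio has 3 parts, so with N = 552 the expected counts are:
  tailless: 552 × 2/3 = 368
  tailed: 552 × 1/3 = 184
Contribution of tailed: (186 − 184)² / 184 = 0.0217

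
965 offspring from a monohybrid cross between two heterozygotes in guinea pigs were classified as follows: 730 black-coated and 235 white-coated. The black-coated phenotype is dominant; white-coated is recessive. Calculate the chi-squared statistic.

For a monohybrid cross between heterozygotes with complete dominance, the expected phenotypic ratio is 3:1.
Under the 3:1 hypothesis (Σ ratio = 4, N = 965):
  black-coated: 965 × 3/4 = 723.75
  white-coated: 965 × 1/4 = 241.25
χ² = Σ (O − E)² / E
  black-coated: (730 − 723.75)² / 723.75 = 0.0540
  white-coated: (235 − 241.25)² / 241.25 = 0.1619
χ² = 0.0540 + 0.1619 = 0.2159 ≈ 0.216

0.216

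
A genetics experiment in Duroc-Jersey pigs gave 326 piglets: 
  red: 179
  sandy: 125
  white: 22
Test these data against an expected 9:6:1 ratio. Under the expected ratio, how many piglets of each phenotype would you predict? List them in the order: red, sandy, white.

183.375, 122.25, 20.375

Total ratio parts = 16. Expected numbers out of 326:
  red: 326 × 9/16 = 183.375
  sandy: 326 × 6/16 = 122.25
  white: 326 × 1/16 = 20.375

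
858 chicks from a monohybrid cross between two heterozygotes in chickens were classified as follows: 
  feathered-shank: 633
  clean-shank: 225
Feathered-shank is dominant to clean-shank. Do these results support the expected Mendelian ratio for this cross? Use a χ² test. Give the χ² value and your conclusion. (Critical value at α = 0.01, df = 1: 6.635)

For a monohybrid cross between heterozygotes with complete dominance, the expected phenotypic ratio is 3:1.
Total ratio parts = 4. Expected numbers out of 858:
  feathered-shank: 858 × 3/4 = 643.5
  clean-shank: 858 × 1/4 = 214.5
χ² = Σ (O − E)² / E
  feathered-shank: (633 − 643.5)² / 643.5 = 0.1713
  clean-shank: (225 − 214.5)² / 214.5 = 0.5140
χ² = 0.1713 + 0.5140 = 0.6853 ≈ 0.685
Degrees of freedom = 2 − 1 = 1; critical value at α = 0.01 is 6.635.
Since 0.685 < 6.635, we fail to reject the null hypothesis — the data are consistent with the 3:1 ratio.

0.685; consistent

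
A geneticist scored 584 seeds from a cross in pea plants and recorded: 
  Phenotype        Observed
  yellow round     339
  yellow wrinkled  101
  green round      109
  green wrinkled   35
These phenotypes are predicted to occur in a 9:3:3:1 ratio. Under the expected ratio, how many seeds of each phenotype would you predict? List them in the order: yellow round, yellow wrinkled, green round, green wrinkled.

328.5, 109.5, 109.5, 36.5

Total ratio parts = 16. Expected numbers out of 584:
  yellow round: 584 × 9/16 = 328.5
  yellow wrinkled: 584 × 3/16 = 109.5
  green round: 584 × 3/16 = 109.5
  green wrinkled: 584 × 1/16 = 36.5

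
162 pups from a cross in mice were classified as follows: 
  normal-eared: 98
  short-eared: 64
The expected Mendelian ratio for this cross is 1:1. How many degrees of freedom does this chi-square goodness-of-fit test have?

A goodness-of-fit test with 2 phenotype classes has df = 2 − 1 = 1.

1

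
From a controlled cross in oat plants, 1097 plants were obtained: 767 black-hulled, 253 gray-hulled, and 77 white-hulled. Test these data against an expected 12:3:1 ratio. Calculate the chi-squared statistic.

15.699

The 12:3:1 ratio has 16 parts, so with N = 1097 the expected counts are:
  black-hulled: 1097 × 12/16 = 822.75
  gray-hulled: 1097 × 3/16 = 205.6875
  white-hulled: 1097 × 1/16 = 68.5625
χ² = Σ (O − E)² / E
  black-hulled: (767 − 822.75)² / 822.75 = 3.7777
  gray-hulled: (253 − 205.6875)² / 205.6875 = 10.8829
  white-hulled: (77 − 68.5625)² / 68.5625 = 1.0383
χ² = 3.7777 + 10.8829 + 1.0383 = 15.6989 ≈ 15.699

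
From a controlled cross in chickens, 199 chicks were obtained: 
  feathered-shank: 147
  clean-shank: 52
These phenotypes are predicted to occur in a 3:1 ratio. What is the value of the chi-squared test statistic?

Under the 3:1 hypothesis (Σ ratio = 4, N = 199):
  feathered-shank: 199 × 3/4 = 149.25
  clean-shank: 199 × 1/4 = 49.75
χ² = Σ (O − E)² / E
  feathered-shank: (147 − 149.25)² / 149.25 = 0.0339
  clean-shank: (52 − 49.75)² / 49.75 = 0.1018
χ² = 0.0339 + 0.1018 = 0.1357 ≈ 0.136

0.136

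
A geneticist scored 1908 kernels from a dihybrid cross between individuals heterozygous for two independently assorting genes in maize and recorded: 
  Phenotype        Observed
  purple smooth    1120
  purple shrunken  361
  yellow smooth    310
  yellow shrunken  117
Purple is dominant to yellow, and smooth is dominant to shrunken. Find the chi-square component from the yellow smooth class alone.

6.373

A dihybrid F₂ with independent assortment and complete dominance at both loci gives a 9:3:3:1 phenotypic ratio.
Under the 9:3:3:1 hypothesis (Σ ratio = 16, N = 1908):
  purple smooth: 1908 × 9/16 = 1073.25
  purple shrunken: 1908 × 3/16 = 357.75
  yellow smooth: 1908 × 3/16 = 357.75
  yellow shrunken: 1908 × 1/16 = 119.25
Contribution of yellow smooth: (310 − 357.75)² / 357.75 = 6.3733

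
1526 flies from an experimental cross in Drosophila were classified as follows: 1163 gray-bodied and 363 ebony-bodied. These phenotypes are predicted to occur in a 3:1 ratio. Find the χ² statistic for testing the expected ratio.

1.196

Expected counts for N = 1526 under a 3:1 ratio (total parts = 4):
  gray-bodied: 1526 × 3/4 = 1144.5
  ebony-bodied: 1526 × 1/4 = 381.5
χ² = Σ (O − E)² / E
  gray-bodied: (1163 − 1144.5)² / 1144.5 = 0.2990
  ebony-bodied: (363 − 381.5)² / 381.5 = 0.8971
χ² = 0.2990 + 0.8971 = 1.1961 ≈ 1.196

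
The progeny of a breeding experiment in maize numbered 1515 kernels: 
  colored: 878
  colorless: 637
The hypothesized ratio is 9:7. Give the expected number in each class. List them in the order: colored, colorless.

852.1875, 662.8125

Total ratio parts = 16. Expected numbers out of 1515:
  colored: 1515 × 9/16 = 852.1875
  colorless: 1515 × 7/16 = 662.8125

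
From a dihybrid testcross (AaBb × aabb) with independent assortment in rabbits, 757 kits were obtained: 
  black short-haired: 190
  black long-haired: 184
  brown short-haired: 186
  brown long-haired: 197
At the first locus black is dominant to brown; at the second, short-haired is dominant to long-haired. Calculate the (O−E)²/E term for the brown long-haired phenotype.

0.317

A dihybrid testcross with independent assortment gives a 1:1:1:1 ratio.
Total ratio parts = 4. Expected numbers out of 757:
  black short-haired: 757 × 1/4 = 189.25
  black long-haired: 757 × 1/4 = 189.25
  brown short-haired: 757 × 1/4 = 189.25
  brown long-haired: 757 × 1/4 = 189.25
Contribution of brown long-haired: (197 − 189.25)² / 189.25 = 0.3174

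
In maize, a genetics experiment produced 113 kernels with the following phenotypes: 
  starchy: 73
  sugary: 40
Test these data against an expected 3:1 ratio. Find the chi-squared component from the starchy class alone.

The 3:1 ratio has 4 parts, so with N = 113 the expected counts are:
  starchy: 113 × 3/4 = 84.75
  sugary: 113 × 1/4 = 28.25
Contribution of starchy: (73 − 84.75)² / 84.75 = 1.6291

1.629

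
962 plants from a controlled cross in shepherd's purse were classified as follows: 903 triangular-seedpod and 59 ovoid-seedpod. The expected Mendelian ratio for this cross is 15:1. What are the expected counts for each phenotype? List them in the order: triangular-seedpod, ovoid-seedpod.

901.875, 60.125

Expected counts for N = 962 under a 15:1 ratio (total parts = 16):
  triangular-seedpod: 962 × 15/16 = 901.875
  ovoid-seedpod: 962 × 1/16 = 60.125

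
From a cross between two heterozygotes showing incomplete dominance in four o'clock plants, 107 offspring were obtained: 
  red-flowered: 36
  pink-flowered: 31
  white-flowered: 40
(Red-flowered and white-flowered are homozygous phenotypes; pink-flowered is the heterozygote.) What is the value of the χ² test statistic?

With incomplete dominance, a heterozygote × heterozygote cross gives a 1:2:1 phenotypic ratio.
Total ratio parts = 4. Expected numbers out of 107:
  red-flowered: 107 × 1/4 = 26.75
  pink-flowered: 107 × 2/4 = 53.5
  white-flowered: 107 × 1/4 = 26.75
χ² = Σ (O − E)² / E
  red-flowered: (36 − 26.75)² / 26.75 = 3.1986
  pink-flowered: (31 − 53.5)² / 53.5 = 9.4626
  white-flowered: (40 − 26.75)² / 26.75 = 6.5631
χ² = 3.1986 + 9.4626 + 6.5631 = 19.2243 ≈ 19.224

19.224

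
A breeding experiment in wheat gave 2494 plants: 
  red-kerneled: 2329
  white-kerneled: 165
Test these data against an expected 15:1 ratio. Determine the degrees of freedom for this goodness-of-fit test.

1

A goodness-of-fit test with 2 phenotype classes has df = 2 − 1 = 1.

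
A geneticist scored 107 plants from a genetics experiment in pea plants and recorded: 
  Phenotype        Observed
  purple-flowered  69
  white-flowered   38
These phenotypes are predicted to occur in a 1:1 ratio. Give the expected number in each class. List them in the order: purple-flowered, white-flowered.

53.5, 53.5

Total ratio parts = 2. Expected numbers out of 107:
  purple-flowered: 107 × 1/2 = 53.5
  white-flowered: 107 × 1/2 = 53.5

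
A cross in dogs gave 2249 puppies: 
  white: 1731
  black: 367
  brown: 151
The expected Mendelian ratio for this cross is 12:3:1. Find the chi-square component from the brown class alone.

Under the 12:3:1 hypothesis (Σ ratio = 16, N = 2249):
  white: 2249 × 12/16 = 1686.75
  black: 2249 × 3/16 = 421.6875
  brown: 2249 × 1/16 = 140.5625
Contribution of brown: (151 − 140.5625)² / 140.5625 = 0.7750

0.775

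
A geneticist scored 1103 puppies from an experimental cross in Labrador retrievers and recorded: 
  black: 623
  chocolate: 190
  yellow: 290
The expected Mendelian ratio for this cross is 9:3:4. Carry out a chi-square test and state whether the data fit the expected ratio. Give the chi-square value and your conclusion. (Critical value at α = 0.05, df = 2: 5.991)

2.114; consistent

Expected counts for N = 1103 under a 9:3:4 ratio (total parts = 16):
  black: 1103 × 9/16 = 620.4375
  chocolate: 1103 × 3/16 = 206.8125
  yellow: 1103 × 4/16 = 275.75
χ² = Σ (O − E)² / E
  black: (623 − 620.4375)² / 620.4375 = 0.0106
  chocolate: (190 − 206.8125)² / 206.8125 = 1.3667
  yellow: (290 − 275.75)² / 275.75 = 0.7364
χ² = 0.0106 + 1.3667 + 0.7364 = 2.1137 ≈ 2.114
Degrees of freedom = 3 − 1 = 2; critical value at α = 0.05 is 5.991.
Since 2.114 < 5.991, we fail to reject the null hypothesis — the data are consistent with the 9:3:4 ratio.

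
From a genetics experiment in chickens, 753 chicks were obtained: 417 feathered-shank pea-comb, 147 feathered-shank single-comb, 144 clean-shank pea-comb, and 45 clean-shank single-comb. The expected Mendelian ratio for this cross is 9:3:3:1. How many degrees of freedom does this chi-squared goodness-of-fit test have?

3

A goodness-of-fit test with 4 phenotype classes has df = 4 − 1 = 3.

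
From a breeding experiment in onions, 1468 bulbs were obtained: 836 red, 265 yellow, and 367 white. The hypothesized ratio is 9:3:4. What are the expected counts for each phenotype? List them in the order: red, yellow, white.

Expected counts for N = 1468 under a 9:3:4 ratio (total parts = 16):
  red: 1468 × 9/16 = 825.75
  yellow: 1468 × 3/16 = 275.25
  white: 1468 × 4/16 = 367

825.75, 275.25, 367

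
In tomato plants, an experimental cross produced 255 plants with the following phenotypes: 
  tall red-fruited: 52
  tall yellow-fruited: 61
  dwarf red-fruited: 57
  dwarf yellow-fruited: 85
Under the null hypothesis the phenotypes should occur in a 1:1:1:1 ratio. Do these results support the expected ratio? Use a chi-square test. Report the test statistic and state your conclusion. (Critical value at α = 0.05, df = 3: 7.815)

Expected counts for N = 255 under a 1:1:1:1 ratio (total parts = 4):
  tall red-fruited: 255 × 1/4 = 63.75
  tall yellow-fruited: 255 × 1/4 = 63.75
  dwarf red-fruited: 255 × 1/4 = 63.75
  dwarf yellow-fruited: 255 × 1/4 = 63.75
χ² = Σ (O − E)² / E
  tall red-fruited: (52 − 63.75)² / 63.75 = 2.1657
  tall yellow-fruited: (61 − 63.75)² / 63.75 = 0.1186
  dwarf red-fruited: (57 − 63.75)² / 63.75 = 0.7147
  dwarf yellow-fruited: (85 − 63.75)² / 63.75 = 7.0833
χ² = 2.1657 + 0.1186 + 0.7147 + 7.0833 = 10.0823 ≈ 10.082
Degrees of freedom = 4 − 1 = 3; critical value at α = 0.05 is 7.815.
Since 10.082 > 7.815, we reject the null hypothesis — the data do not fit the 1:1:1:1 ratio.

10.082; not consistent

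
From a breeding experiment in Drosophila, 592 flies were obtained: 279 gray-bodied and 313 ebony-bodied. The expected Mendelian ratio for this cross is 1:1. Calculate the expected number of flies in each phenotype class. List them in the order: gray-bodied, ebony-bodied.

296, 296

Under the 1:1 hypothesis (Σ ratio = 2, N = 592):
  gray-bodied: 592 × 1/2 = 296
  ebony-bodied: 592 × 1/2 = 296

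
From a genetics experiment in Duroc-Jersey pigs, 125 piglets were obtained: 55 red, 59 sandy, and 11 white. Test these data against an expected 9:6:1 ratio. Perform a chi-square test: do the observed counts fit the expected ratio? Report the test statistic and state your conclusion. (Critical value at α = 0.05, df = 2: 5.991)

7.772; not consistent

Under the 9:6:1 hypothesis (Σ ratio = 16, N = 125):
  red: 125 × 9/16 = 70.3125
  sandy: 125 × 6/16 = 46.875
  white: 125 × 1/16 = 7.8125
χ² = Σ (O − E)² / E
  red: (55 − 70.3125)² / 70.3125 = 3.3347
  sandy: (59 − 46.875)² / 46.875 = 3.1363
  white: (11 − 7.8125)² / 7.8125 = 1.3005
χ² = 3.3347 + 3.1363 + 1.3005 = 7.7715 ≈ 7.772
Degrees of freedom = 3 − 1 = 2; critical value at α = 0.05 is 5.991.
Since 7.772 > 5.991, we reject the null hypothesis — the data do not fit the 9:6:1 ratio.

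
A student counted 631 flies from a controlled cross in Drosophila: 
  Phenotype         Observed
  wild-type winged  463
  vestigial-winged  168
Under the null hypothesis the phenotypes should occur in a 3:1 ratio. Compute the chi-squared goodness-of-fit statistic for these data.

Under the 3:1 hypothesis (Σ ratio = 4, N = 631):
  wild-type winged: 631 × 3/4 = 473.25
  vestigial-winged: 631 × 1/4 = 157.75
χ² = Σ (O − E)² / E
  wild-type winged: (463 − 473.25)² / 473.25 = 0.2220
  vestigial-winged: (168 − 157.75)² / 157.75 = 0.6660
χ² = 0.2220 + 0.6660 = 0.888

0.888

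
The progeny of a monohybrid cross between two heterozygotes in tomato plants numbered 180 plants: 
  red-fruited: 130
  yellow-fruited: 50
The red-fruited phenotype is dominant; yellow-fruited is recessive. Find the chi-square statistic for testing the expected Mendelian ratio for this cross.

For a monohybrid cross between heterozygotes with complete dominance, the expected phenotypic ratio is 3:1.
Under the 3:1 hypothesis (Σ ratio = 4, N = 180):
  red-fruited: 180 × 3/4 = 135
  yellow-fruited: 180 × 1/4 = 45
χ² = Σ (O − E)² / E
  red-fruited: (130 − 135)² / 135 = 0.1852
  yellow-fruited: (50 − 45)² / 45 = 0.5556
χ² = 0.1852 + 0.5556 = 0.7408 ≈ 0.741

0.741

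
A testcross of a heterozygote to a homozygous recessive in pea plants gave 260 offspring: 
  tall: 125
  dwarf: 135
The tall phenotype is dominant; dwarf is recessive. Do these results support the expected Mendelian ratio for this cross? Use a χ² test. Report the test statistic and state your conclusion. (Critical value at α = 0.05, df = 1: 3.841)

0.385; consistent

A testcross of a heterozygote (Aa × aa) gives a 1:1 phenotypic ratio.
Total ratio parts = 2. Expected numbers out of 260:
  tall: 260 × 1/2 = 130
  dwarf: 260 × 1/2 = 130
χ² = Σ (O − E)² / E
  tall: (125 − 130)² / 130 = 0.1923
  dwarf: (135 − 130)² / 130 = 0.1923
χ² = 0.1923 + 0.1923 = 0.3846 ≈ 0.385
Degrees of freedom = 2 − 1 = 1; critical value at α = 0.05 is 3.841.
Since 0.385 < 3.841, we fail to reject the null hypothesis — the data are consistent with the 1:1 ratio.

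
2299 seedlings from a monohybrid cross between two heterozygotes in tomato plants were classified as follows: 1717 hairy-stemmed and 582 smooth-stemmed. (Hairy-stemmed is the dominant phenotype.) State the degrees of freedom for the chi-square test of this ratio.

For a monohybrid cross between heterozygotes with complete dominance, the expected phenotypic ratio is 3:1.
A goodness-of-fit test with 2 phenotype classes has df = 2 − 1 = 1.

1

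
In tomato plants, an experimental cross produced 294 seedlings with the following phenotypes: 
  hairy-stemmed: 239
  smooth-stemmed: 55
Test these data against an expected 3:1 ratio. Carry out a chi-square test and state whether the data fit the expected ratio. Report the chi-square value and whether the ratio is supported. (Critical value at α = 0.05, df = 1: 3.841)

6.209; not consistent

Under the 3:1 hypothesis (Σ ratio = 4, N = 294):
  hairy-stemmed: 294 × 3/4 = 220.5
  smooth-stemmed: 294 × 1/4 = 73.5
χ² = Σ (O − E)² / E
  hairy-stemmed: (239 − 220.5)² / 220.5 = 1.5522
  smooth-stemmed: (55 − 73.5)² / 73.5 = 4.6565
χ² = 1.5522 + 4.6565 = 6.2087 ≈ 6.209
Degrees of freedom = 2 − 1 = 1; critical value at α = 0.05 is 3.841.
Since 6.209 > 3.841, we reject the null hypothesis — the data do not fit the 3:1 ratio.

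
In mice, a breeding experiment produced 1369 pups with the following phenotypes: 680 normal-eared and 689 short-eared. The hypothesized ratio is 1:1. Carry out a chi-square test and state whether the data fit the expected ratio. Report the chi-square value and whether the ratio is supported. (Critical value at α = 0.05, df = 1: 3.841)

0.059; consistent

Under the 1:1 hypothesis (Σ ratio = 2, N = 1369):
  normal-eared: 1369 × 1/2 = 684.5
  short-eared: 1369 × 1/2 = 684.5
χ² = Σ (O − E)² / E
  normal-eared: (680 − 684.5)² / 684.5 = 0.0296
  short-eared: (689 − 684.5)² / 684.5 = 0.0296
χ² = 0.0296 + 0.0296 = 0.0592 ≈ 0.059
Degrees of freedom = 2 − 1 = 1; critical value at α = 0.05 is 3.841.
Since 0.059 < 3.841, we fail to reject the null hypothesis — the data are consistent with the 1:1 ratio.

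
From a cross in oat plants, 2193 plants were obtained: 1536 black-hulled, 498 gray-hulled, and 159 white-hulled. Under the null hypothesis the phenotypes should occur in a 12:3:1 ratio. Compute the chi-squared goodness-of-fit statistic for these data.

29.030

The 12:3:1 ratio has 16 parts, so with N = 2193 the expected counts are:
  black-hulled: 2193 × 12/16 = 1644.75
  gray-hulled: 2193 × 3/16 = 411.1875
  white-hulled: 2193 × 1/16 = 137.0625
χ² = Σ (O − E)² / E
  black-hulled: (1536 − 1644.75)² / 1644.75 = 7.1905
  gray-hulled: (498 − 411.1875)² / 411.1875 = 18.3284
  white-hulled: (159 − 137.0625)² / 137.0625 = 3.5112
χ² = 7.1905 + 18.3284 + 3.5112 = 29.0301 ≈ 29.030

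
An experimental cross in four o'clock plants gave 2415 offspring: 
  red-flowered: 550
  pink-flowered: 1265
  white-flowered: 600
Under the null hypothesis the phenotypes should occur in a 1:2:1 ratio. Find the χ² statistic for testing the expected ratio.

7.547

Under the 1:2:1 hypothesis (Σ ratio = 4, N = 2415):
  red-flowered: 2415 × 1/4 = 603.75
  pink-flowered: 2415 × 2/4 = 1207.5
  white-flowered: 2415 × 1/4 = 603.75
χ² = Σ (O − E)² / E
  red-flowered: (550 − 603.75)² / 603.75 = 4.7852
  pink-flowered: (1265 − 1207.5)² / 1207.5 = 2.7381
  white-flowered: (600 − 603.75)² / 603.75 = 0.0233
χ² = 4.7852 + 2.7381 + 0.0233 = 7.5466 ≈ 7.547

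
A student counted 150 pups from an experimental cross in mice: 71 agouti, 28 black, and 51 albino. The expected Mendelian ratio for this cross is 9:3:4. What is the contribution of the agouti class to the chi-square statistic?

Expected counts for N = 150 under a 9:3:4 ratio (total parts = 16):
  agouti: 150 × 9/16 = 84.375
  black: 150 × 3/16 = 28.125
  albino: 150 × 4/16 = 37.5
Contribution of agouti: (71 − 84.375)² / 84.375 = 2.1202

2.120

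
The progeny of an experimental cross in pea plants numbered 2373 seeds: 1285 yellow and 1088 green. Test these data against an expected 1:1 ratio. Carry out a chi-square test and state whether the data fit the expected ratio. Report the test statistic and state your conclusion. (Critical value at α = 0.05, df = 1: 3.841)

16.354; not consistent

Total ratio parts = 2. Expected numbers out of 2373:
  yellow: 2373 × 1/2 = 1186.5
  green: 2373 × 1/2 = 1186.5
χ² = Σ (O − E)² / E
  yellow: (1285 − 1186.5)² / 1186.5 = 8.1772
  green: (1088 − 1186.5)² / 1186.5 = 8.1772
χ² = 8.1772 + 8.1772 = 16.3544 ≈ 16.354
Degrees of freedom = 2 − 1 = 1; critical value at α = 0.05 is 3.841.
Since 16.354 > 3.841, we reject the null hypothesis — the data do not fit the 1:1 ratio.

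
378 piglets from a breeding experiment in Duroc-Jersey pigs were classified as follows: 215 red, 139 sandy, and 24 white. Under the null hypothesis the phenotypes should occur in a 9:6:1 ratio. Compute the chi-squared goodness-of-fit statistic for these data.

0.086

Expected counts for N = 378 under a 9:6:1 ratio (total parts = 16):
  red: 378 × 9/16 = 212.625
  sandy: 378 × 6/16 = 141.75
  white: 378 × 1/16 = 23.625
χ² = Σ (O − E)² / E
  red: (215 − 212.625)² / 212.625 = 0.0265
  sandy: (139 − 141.75)² / 141.75 = 0.0534
  white: (24 − 23.625)² / 23.625 = 0.0060
χ² = 0.0265 + 0.0534 + 0.0060 = 0.0859 ≈ 0.086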